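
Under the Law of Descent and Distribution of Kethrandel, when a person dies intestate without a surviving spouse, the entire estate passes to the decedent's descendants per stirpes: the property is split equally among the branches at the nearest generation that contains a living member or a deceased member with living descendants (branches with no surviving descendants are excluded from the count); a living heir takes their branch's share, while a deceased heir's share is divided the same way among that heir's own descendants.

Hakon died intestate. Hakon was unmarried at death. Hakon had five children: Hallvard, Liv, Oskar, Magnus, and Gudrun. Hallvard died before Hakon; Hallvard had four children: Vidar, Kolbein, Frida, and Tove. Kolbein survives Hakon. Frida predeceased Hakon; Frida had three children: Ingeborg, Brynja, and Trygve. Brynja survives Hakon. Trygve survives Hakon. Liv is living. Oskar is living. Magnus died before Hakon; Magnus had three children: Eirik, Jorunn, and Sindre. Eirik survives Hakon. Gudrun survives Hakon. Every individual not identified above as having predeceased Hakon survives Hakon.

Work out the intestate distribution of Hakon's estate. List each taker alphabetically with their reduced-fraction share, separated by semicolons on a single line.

Brynja 1/60; Eirik 1/15; Gudrun 1/5; Ingeborg 1/60; Jorunn 1/15; Kolbein 1/20; Liv 1/5; Oskar 1/5; Sindre 1/15; Tove 1/20; Trygve 1/60; Vidar 1/20

There is no surviving spouse, so the entire estate passes to Hakon's descendants per stirpes.
The estate is divided into 5 equal shares of 1/5 among Hallvard, Liv, Oskar, Magnus, Gudrun.
Hallvard predeceased; the 1/5 allotted to Hallvard's branch passes to Hallvard's issue by representation.
The 1/5 is divided into 4 equal shares of 1/20 among Vidar, Kolbein, Frida, Tove.
Vidar is living and takes 1/20.
Kolbein is living and takes 1/20.
Frida predeceased; the 1/20 allotted to Frida's branch passes to Frida's issue by representation.
The 1/20 is divided into 3 equal shares of 1/60 among Ingeborg, Brynja, Trygve.
Ingeborg is living and takes 1/60.
Brynja is living and takes 1/60.
Trygve is living and takes 1/60.
Tove is living and takes 1/20.
Liv is living and takes 1/5.
Oskar is living and takes 1/5.
Magnus predeceased; the 1/5 allotted to Magnus's branch passes to Magnus's issue by representation.
The 1/5 is divided into 3 equal shares of 1/15 among Eirik, Jorunn, Sindre.
Eirik is living and takes 1/15.
Jorunn is living and takes 1/15.
Sindre is living and takes 1/15.
Gudrun is living and takes 1/5.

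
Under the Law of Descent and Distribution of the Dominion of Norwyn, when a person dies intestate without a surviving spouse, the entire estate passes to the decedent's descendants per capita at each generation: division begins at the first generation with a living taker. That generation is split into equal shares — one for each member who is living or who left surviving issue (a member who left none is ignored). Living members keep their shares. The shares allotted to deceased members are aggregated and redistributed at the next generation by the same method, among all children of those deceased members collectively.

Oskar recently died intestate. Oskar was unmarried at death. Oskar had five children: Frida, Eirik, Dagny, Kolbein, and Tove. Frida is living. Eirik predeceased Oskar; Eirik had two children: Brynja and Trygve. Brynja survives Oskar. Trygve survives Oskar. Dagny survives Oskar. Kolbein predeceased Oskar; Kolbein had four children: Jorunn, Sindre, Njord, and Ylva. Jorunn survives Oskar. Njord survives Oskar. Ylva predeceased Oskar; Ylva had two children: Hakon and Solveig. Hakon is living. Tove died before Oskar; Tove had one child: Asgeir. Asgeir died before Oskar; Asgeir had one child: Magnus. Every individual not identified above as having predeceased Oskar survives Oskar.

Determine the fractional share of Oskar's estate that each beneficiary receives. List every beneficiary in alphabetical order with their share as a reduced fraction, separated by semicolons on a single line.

There is no surviving spouse, so the entire estate passes to Oskar's descendants per capita at each generation.
At generation 1 (Frida, Eirik, Dagny, Kolbein, Tove) there are 5 shares of (1)/5 = 1/5 each.
Living: Frida and Dagny — each takes 1/5.
Deceased: Eirik, Kolbein, and Tove. Their combined 3/5 is pooled and carried to generation 2.
At generation 2 (Brynja, Trygve, Jorunn, Sindre, Njord, Ylva, Asgeir) there are 7 shares of (3/5)/7 = 3/35 each.
Living: Brynja, Trygve, Jorunn, Sindre, and Njord — each takes 3/35.
Deceased: Ylva and Asgeir. Their combined 6/35 is pooled and carried to generation 3.
At generation 3 (Hakon, Solveig, Magnus) there are 3 shares of (6/35)/3 = 2/35 each.
Living: Hakon, Solveig, and Magnus — each takes 2/35.

Brynja 3/35; Dagny 1/5; Frida 1/5; Hakon 2/35; Jorunn 3/35; Magnus 2/35; Njord 3/35; Sindre 3/35; Solveig 2/35; Trygve 3/35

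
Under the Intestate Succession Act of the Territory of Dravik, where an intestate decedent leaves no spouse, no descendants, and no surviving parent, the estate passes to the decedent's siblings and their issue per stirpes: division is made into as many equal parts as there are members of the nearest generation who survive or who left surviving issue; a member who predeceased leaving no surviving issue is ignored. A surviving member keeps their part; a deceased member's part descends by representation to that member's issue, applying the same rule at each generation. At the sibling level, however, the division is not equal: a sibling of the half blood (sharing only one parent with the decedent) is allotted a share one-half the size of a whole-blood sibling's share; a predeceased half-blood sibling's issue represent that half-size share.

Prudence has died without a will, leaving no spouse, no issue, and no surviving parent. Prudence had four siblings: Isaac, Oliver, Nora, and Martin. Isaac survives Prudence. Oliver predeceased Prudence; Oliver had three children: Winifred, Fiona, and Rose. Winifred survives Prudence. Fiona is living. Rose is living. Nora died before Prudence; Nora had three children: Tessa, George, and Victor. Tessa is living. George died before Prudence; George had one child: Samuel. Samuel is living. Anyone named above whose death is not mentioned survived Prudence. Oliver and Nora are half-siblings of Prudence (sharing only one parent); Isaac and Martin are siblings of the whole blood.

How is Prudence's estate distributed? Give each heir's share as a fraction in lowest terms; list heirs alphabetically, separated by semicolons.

No spouse, descendants, or parent survives, so the estate passes to Prudence's siblings per stirpes.
Half-blood siblings count for one-half the weight of whole-blood siblings at the initial division.
Dividing 1 in proportion to weights (total weight 3): Isaac (weight 1) → 1/3; Oliver (weight 1/2) → 1/6; Nora (weight 1/2) → 1/6; Martin (weight 1) → 1/3.
Isaac is living and takes 1/3.
Oliver predeceased; the 1/6 allotted to Oliver's branch passes to Oliver's issue by representation.
The 1/6 is divided into 3 equal shares of 1/18 among Winifred, Fiona, Rose.
Winifred is living and takes 1/18.
Fiona is living and takes 1/18.
Rose is living and takes 1/18.
Nora predeceased; the 1/6 allotted to Nora's branch passes to Nora's issue by representation.
The 1/6 is divided into 3 equal shares of 1/18 among Tessa, George, Victor.
Tessa is living and takes 1/18.
George predeceased; the 1/18 allotted to George's branch passes to George's issue by representation.
Samuel is the sole taker at this level and receives the full 1/18.
Victor is living and takes 1/18.
Martin is living and takes 1/3.

Fiona 1/18; Isaac 1/3; Martin 1/3; Rose 1/18; Samuel 1/18; Tessa 1/18; Victor 1/18; Winifred 1/18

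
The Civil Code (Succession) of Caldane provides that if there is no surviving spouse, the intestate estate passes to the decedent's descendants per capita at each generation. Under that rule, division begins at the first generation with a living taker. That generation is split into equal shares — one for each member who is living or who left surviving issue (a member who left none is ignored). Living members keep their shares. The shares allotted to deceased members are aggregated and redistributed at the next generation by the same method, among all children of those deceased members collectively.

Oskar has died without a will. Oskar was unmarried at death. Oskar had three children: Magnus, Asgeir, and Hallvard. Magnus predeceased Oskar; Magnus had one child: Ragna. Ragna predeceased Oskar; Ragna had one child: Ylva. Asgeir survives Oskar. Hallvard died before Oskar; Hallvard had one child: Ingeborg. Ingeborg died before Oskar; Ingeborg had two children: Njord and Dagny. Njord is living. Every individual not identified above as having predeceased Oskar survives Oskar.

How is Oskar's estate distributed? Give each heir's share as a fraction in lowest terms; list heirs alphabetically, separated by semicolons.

There is no surviving spouse, so the entire estate passes to Oskar's descendants per capita at each generation.
At generation 1 (Magnus, Asgeir, Hallvard) there are 3 shares of (1)/3 = 1/3 each.
Living: Asgeir — each takes 1/3.
Deceased: Magnus and Hallvard. Their combined 2/3 is pooled and carried to generation 2.
At generation 2 (Ragna, Ingeborg) there are 2 shares of (2/3)/2 = 1/3 each.
Deceased: Ragna and Ingeborg. Their combined 2/3 is pooled and carried to generation 3.
At generation 3 (Ylva, Njord, Dagny) there are 3 shares of (2/3)/3 = 2/9 each.
Living: Ylva, Njord, and Dagny — each takes 2/9.

Asgeir 1/3; Dagny 2/9; Njord 2/9; Ylva 2/9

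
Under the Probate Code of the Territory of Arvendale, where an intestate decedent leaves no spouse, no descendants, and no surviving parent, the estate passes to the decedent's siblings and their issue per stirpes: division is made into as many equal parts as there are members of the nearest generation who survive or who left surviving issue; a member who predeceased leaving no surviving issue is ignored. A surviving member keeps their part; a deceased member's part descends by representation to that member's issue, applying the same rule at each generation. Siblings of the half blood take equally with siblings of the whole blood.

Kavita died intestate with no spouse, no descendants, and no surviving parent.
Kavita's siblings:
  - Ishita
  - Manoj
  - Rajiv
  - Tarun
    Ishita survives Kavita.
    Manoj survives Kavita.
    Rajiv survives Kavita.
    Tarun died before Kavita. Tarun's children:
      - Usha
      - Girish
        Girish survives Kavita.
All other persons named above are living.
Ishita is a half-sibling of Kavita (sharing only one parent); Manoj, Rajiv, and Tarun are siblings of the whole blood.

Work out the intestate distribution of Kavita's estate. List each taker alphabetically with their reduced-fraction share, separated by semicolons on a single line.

Girish 1/8; Ishita 1/4; Manoj 1/4; Rajiv 1/4; Usha 1/8

No spouse, descendants, or parent survives, so the estate passes to Kavita's siblings per stirpes.
Half-blood and whole-blood siblings take equally under the stated rule.
The estate is divided into 4 equal shares of 1/4 among Ishita, Manoj, Rajiv, Tarun.
Ishita is living and takes 1/4.
Manoj is living and takes 1/4.
Rajiv is living and takes 1/4.
Tarun predeceased; the 1/4 allotted to Tarun's branch passes to Tarun's issue by representation.
The 1/4 is divided into 2 equal shares of 1/8 among Usha, Girish.
Usha is living and takes 1/8.
Girish is living and takes 1/8.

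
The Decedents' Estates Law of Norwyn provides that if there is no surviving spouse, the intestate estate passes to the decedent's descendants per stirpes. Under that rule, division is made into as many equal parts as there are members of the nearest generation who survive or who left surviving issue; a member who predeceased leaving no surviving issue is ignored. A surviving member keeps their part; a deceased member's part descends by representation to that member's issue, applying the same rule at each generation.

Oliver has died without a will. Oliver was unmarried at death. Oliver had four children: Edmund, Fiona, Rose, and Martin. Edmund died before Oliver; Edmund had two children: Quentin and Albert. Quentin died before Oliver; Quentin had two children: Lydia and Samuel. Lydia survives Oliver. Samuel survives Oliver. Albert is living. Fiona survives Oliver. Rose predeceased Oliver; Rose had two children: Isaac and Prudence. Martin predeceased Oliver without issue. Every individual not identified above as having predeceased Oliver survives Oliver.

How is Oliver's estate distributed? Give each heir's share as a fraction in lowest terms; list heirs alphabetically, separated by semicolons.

There is no surviving spouse, so the entire estate passes to Oliver's descendants per stirpes.
Martin left no surviving issue, so that branch lapses and is disregarded.
The estate is divided into 3 equal shares of 1/3 among Edmund, Fiona, Rose.
Edmund predeceased; the 1/3 allotted to Edmund's branch passes to Edmund's issue by representation.
The 1/3 is divided into 2 equal shares of 1/6 among Quentin, Albert.
Quentin predeceased; the 1/6 allotted to Quentin's branch passes to Quentin's issue by representation.
The 1/6 is divided into 2 equal shares of 1/12 among Lydia, Samuel.
Lydia is living and takes 1/12.
Samuel is living and takes 1/12.
Albert is living and takes 1/6.
Fiona is living and takes 1/3.
Rose predeceased; the 1/3 allotted to Rose's branch passes to Rose's issue by representation.
The 1/3 is divided into 2 equal shares of 1/6 among Isaac, Prudence.
Isaac is living and takes 1/6.
Prudence is living and takes 1/6.

Albert 1/6; Fiona 1/3; Isaac 1/6; Lydia 1/12; Prudence 1/6; Samuel 1/12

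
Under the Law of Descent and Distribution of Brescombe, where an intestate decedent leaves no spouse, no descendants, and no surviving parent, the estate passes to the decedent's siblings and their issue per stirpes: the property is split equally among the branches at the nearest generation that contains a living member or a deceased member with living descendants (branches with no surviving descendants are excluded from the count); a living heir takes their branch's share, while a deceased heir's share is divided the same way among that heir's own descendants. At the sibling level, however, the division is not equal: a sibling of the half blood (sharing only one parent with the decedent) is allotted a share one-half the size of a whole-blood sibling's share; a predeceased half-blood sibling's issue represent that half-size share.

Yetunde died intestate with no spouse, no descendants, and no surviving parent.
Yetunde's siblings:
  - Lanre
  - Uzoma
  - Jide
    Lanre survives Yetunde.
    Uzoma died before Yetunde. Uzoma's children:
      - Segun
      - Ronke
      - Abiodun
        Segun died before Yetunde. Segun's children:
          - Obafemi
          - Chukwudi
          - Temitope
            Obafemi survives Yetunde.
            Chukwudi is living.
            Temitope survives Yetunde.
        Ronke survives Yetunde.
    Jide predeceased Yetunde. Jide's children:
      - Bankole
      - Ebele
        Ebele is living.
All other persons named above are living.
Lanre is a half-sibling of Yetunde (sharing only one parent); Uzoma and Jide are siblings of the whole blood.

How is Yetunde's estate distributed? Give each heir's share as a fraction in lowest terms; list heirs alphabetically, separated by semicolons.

No spouse, descendants, or parent survives, so the estate passes to Yetunde's siblings per stirpes.
Half-blood siblings count for one-half the weight of whole-blood siblings at the initial division.
Dividing 1 in proportion to weights (total weight 5/2): Lanre (weight 1/2) → 1/5; Uzoma (weight 1) → 2/5; Jide (weight 1) → 2/5.
Lanre is living and takes 1/5.
Uzoma predeceased; the 2/5 allotted to Uzoma's branch passes to Uzoma's issue by representation.
The 2/5 is divided into 3 equal shares of 2/15 among Segun, Ronke, Abiodun.
Segun predeceased; the 2/15 allotted to Segun's branch passes to Segun's issue by representation.
The 2/15 is divided into 3 equal shares of 2/45 among Obafemi, Chukwudi, Temitope.
Obafemi is living and takes 2/45.
Chukwudi is living and takes 2/45.
Temitope is living and takes 2/45.
Ronke is living and takes 2/15.
Abiodun is living and takes 2/15.
Jide predeceased; the 2/5 allotted to Jide's branch passes to Jide's issue by representation.
The 2/5 is divided into 2 equal shares of 1/5 among Bankole, Ebele.
Bankole is living and takes 1/5.
Ebele is living and takes 1/5.

Abiodun 2/15; Bankole 1/5; Chukwudi 2/45; Ebele 1/5; Lanre 1/5; Obafemi 2/45; Ronke 2/15; Temitope 2/45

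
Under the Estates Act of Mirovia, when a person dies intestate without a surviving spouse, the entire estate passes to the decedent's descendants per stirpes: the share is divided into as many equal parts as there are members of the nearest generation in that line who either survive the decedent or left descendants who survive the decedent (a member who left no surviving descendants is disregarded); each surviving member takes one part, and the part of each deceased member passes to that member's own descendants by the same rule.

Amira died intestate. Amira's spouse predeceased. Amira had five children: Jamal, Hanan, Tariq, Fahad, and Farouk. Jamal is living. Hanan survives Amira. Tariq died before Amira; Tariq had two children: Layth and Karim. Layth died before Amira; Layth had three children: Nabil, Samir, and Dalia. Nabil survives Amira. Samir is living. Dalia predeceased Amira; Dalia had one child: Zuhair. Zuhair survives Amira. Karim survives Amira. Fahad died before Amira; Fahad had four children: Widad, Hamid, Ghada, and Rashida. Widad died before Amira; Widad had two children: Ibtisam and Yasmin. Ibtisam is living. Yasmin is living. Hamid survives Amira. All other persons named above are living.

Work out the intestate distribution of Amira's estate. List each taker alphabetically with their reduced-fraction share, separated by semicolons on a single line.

There is no surviving spouse, so the entire estate passes to Amira's descendants per stirpes.
The estate is divided into 5 equal shares of 1/5 among Jamal, Hanan, Tariq, Fahad, Farouk.
Jamal is living and takes 1/5.
Hanan is living and takes 1/5.
Tariq predeceased; the 1/5 allotted to Tariq's branch passes to Tariq's issue by representation.
The 1/5 is divided into 2 equal shares of 1/10 among Layth, Karim.
Layth predeceased; the 1/10 allotted to Layth's branch passes to Layth's issue by representation.
The 1/10 is divided into 3 equal shares of 1/30 among Nabil, Samir, Dalia.
Nabil is living and takes 1/30.
Samir is living and takes 1/30.
Dalia predeceased; the 1/30 allotted to Dalia's branch passes to Dalia's issue by representation.
Zuhair is the sole taker at this level and receives the full 1/30.
Karim is living and takes 1/10.
Fahad predeceased; the 1/5 allotted to Fahad's branch passes to Fahad's issue by representation.
The 1/5 is divided into 4 equal shares of 1/20 among Widad, Hamid, Ghada, Rashida.
Widad predeceased; the 1/20 allotted to Widad's branch passes to Widad's issue by representation.
The 1/20 is divided into 2 equal shares of 1/40 among Ibtisam, Yasmin.
Ibtisam is living and takes 1/40.
Yasmin is living and takes 1/40.
Hamid is living and takes 1/20.
Ghada is living and takes 1/20.
Rashida is living and takes 1/20.
Farouk is living and takes 1/5.

Farouk 1/5; Ghada 1/20; Hamid 1/20; Hanan 1/5; Ibtisam 1/40; Jamal 1/5; Karim 1/10; Nabil 1/30; Rashida 1/20; Samir 1/30; Yasmin 1/40; Zuhair 1/30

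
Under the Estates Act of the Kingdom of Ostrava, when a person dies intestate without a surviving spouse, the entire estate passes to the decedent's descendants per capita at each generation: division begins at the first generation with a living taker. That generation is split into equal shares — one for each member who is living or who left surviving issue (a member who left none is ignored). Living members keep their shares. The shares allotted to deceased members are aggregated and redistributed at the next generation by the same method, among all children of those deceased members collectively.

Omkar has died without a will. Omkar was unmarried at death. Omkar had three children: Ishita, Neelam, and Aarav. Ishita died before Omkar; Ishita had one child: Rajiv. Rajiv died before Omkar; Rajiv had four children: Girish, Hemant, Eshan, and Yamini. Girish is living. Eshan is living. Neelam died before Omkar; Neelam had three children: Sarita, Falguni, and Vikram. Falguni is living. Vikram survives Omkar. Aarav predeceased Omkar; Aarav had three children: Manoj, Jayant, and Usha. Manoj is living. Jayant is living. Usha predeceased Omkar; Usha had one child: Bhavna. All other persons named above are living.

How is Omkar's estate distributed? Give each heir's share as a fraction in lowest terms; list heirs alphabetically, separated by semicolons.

There is no surviving spouse, so the entire estate passes to Omkar's descendants per capita at each generation.
No one at generation 1 (Ishita, Neelam, Aarav) is living; moving to the next generation.
At generation 2 (Rajiv, Sarita, Falguni, Vikram, Manoj, Jayant, Usha) there are 7 shares of (1)/7 = 1/7 each.
Living: Sarita, Falguni, Vikram, Manoj, and Jayant — each takes 1/7.
Deceased: Rajiv and Usha. Their combined 2/7 is pooled and carried to generation 3.
At generation 3 (Girish, Hemant, Eshan, Yamini, Bhavna) there are 5 shares of (2/7)/5 = 2/35 each.
Living: Girish, Hemant, Eshan, Yamini, and Bhavna — each takes 2/35.

Bhavna 2/35; Eshan 2/35; Falguni 1/7; Girish 2/35; Hemant 2/35; Jayant 1/7; Manoj 1/7; Sarita 1/7; Vikram 1/7; Yamini 2/35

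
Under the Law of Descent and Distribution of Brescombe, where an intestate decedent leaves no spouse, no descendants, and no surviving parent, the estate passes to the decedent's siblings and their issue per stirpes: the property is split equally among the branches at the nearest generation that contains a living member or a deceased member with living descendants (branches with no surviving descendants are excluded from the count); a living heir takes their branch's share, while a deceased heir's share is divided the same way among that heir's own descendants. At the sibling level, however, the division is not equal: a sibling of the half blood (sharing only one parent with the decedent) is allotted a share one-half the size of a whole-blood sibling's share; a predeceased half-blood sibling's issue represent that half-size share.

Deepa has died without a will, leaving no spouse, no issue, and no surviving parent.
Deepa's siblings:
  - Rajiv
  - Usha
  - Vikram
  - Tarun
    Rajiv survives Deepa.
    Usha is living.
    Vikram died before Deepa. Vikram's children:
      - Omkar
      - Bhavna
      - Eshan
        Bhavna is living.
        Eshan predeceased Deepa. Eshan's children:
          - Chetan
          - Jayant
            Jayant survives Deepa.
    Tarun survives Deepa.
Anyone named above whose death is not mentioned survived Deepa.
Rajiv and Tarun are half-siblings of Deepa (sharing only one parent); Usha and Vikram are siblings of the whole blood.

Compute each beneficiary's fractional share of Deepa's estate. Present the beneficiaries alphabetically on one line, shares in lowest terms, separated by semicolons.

No spouse, descendants, or parent survives, so the estate passes to Deepa's siblings per stirpes.
Half-blood siblings count for one-half the weight of whole-blood siblings at the initial division.
Dividing 1 in proportion to weights (total weight 3): Rajiv (weight 1/2) → 1/6; Usha (weight 1) → 1/3; Vikram (weight 1) → 1/3; Tarun (weight 1/2) → 1/6.
Rajiv is living and takes 1/6.
Usha is living and takes 1/3.
Vikram predeceased; the 1/3 allotted to Vikram's branch passes to Vikram's issue by representation.
The 1/3 is divided into 3 equal shares of 1/9 among Omkar, Bhavna, Eshan.
Omkar is living and takes 1/9.
Bhavna is living and takes 1/9.
Eshan predeceased; the 1/9 allotted to Eshan's branch passes to Eshan's issue by representation.
The 1/9 is divided into 2 equal shares of 1/18 among Chetan, Jayant.
Chetan is living and takes 1/18.
Jayant is living and takes 1/18.
Tarun is living and takes 1/6.

Bhavna 1/9; Chetan 1/18; Jayant 1/18; Omkar 1/9; Rajiv 1/6; Tarun 1/6; Usha 1/3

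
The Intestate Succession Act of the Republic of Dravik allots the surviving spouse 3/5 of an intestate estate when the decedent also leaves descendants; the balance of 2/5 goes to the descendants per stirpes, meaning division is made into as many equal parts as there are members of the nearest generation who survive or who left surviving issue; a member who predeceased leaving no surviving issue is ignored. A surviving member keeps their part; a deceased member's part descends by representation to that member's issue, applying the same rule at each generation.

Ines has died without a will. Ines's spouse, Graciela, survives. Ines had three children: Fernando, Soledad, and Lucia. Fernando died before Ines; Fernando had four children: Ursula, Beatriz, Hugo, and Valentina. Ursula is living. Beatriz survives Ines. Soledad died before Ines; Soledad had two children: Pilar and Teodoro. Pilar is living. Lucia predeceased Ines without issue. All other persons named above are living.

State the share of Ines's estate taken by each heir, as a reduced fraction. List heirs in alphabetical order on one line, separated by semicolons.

Beatriz 1/20; Graciela 3/5; Hugo 1/20; Pilar 1/10; Teodoro 1/10; Ursula 1/20; Valentina 1/20

Graciela, as surviving spouse, takes 3/5.
The remaining 2/5 passes to Ines's descendants per stirpes.
Lucia left no surviving issue, so that branch lapses and is disregarded.
The 2/5 is divided into 2 equal shares of 1/5 among Fernando, Soledad.
Fernando predeceased; the 1/5 allotted to Fernando's branch passes to Fernando's issue by representation.
The 1/5 is divided into 4 equal shares of 1/20 among Ursula, Beatriz, Hugo, Valentina.
Ursula is living and takes 1/20.
Beatriz is living and takes 1/20.
Hugo is living and takes 1/20.
Valentina is living and takes 1/20.
Soledad predeceased; the 1/5 allotted to Soledad's branch passes to Soledad's issue by representation.
The 1/5 is divided into 2 equal shares of 1/10 among Pilar, Teodoro.
Pilar is living and takes 1/10.
Teodoro is living and takes 1/10.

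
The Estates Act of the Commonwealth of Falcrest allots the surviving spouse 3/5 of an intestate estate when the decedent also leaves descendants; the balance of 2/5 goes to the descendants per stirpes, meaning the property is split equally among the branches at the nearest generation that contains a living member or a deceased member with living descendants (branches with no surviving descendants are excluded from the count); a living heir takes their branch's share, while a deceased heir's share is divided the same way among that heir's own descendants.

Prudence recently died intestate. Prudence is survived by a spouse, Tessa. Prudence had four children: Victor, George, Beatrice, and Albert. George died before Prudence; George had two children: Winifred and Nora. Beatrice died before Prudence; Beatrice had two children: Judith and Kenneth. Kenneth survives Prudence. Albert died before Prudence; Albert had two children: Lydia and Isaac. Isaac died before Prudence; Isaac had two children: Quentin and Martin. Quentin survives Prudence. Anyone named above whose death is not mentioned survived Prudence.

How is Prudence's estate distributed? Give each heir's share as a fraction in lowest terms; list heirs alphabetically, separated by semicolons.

Judith 1/20; Kenneth 1/20; Lydia 1/20; Martin 1/40; Nora 1/20; Quentin 1/40; Tessa 3/5; Victor 1/10; Winifred 1/20

Tessa, as surviving spouse, takes 3/5.
The remaining 2/5 passes to Prudence's descendants per stirpes.
The 2/5 is divided into 4 equal shares of 1/10 among Victor, George, Beatrice, Albert.
Victor is living and takes 1/10.
George predeceased; the 1/10 allotted to George's branch passes to George's issue by representation.
The 1/10 is divided into 2 equal shares of 1/20 among Winifred, Nora.
Winifred is living and takes 1/20.
Nora is living and takes 1/20.
Beatrice predeceased; the 1/10 allotted to Beatrice's branch passes to Beatrice's issue by representation.
The 1/10 is divided into 2 equal shares of 1/20 among Judith, Kenneth.
Judith is living and takes 1/20.
Kenneth is living and takes 1/20.
Albert predeceased; the 1/10 allotted to Albert's branch passes to Albert's issue by representation.
The 1/10 is divided into 2 equal shares of 1/20 among Lydia, Isaac.
Lydia is living and takes 1/20.
Isaac predeceased; the 1/20 allotted to Isaac's branch passes to Isaac's issue by representation.
The 1/20 is divided into 2 equal shares of 1/40 among Quentin, Martin.
Quentin is living and takes 1/40.
Martin is living and takes 1/40.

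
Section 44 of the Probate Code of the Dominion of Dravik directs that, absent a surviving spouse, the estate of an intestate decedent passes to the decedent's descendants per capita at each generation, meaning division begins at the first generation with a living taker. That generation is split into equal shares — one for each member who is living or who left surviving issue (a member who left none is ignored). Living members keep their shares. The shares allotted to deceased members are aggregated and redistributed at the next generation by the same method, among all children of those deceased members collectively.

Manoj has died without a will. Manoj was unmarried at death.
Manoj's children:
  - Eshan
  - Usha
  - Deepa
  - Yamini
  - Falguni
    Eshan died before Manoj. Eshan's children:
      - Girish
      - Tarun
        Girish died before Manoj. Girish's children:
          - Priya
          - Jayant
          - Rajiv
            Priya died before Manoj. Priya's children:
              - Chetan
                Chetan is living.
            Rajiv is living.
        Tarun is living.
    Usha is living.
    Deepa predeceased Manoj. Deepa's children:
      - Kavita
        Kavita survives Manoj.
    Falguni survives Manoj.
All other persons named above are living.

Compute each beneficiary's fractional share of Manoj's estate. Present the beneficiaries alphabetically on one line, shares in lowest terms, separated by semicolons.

Chetan 2/45; Falguni 1/5; Jayant 2/45; Kavita 2/15; Rajiv 2/45; Tarun 2/15; Usha 1/5; Yamini 1/5

There is no surviving spouse, so the entire estate passes to Manoj's descendants per capita at each generation.
At generation 1 (Eshan, Usha, Deepa, Yamini, Falguni) there are 5 shares of (1)/5 = 1/5 each.
Living: Usha, Yamini, and Falguni — each takes 1/5.
Deceased: Eshan and Deepa. Their combined 2/5 is pooled and carried to generation 2.
At generation 2 (Girish, Tarun, Kavita) there are 3 shares of (2/5)/3 = 2/15 each.
Living: Tarun and Kavita — each takes 2/15.
Deceased: Girish. That 2/15 share is carried to generation 3.
At generation 3 (Priya, Jayant, Rajiv) there are 3 shares of (2/15)/3 = 2/45 each.
Living: Jayant and Rajiv — each takes 2/45.
Deceased: Priya. That 2/45 share is carried to generation 4.
At generation 4 (Chetan) there are 1 shares of (2/45)/1 = 2/45 each.
Living: Chetan — each takes 2/45.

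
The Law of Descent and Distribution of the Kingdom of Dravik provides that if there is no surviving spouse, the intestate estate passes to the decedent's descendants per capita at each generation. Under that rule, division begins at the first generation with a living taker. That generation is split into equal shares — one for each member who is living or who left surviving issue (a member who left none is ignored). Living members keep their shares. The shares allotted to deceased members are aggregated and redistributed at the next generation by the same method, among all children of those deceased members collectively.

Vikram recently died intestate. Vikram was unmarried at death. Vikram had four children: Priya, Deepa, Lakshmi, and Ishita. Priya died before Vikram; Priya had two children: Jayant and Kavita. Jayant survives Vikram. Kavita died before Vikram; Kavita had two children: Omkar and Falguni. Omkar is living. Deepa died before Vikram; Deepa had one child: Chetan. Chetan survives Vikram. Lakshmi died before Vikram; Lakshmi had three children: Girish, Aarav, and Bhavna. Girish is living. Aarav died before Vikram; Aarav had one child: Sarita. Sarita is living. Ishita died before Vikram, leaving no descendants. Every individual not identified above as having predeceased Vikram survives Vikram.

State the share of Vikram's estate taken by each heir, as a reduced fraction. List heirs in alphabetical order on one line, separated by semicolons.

Bhavna 1/6; Chetan 1/6; Falguni 1/9; Girish 1/6; Jayant 1/6; Omkar 1/9; Sarita 1/9

There is no surviving spouse, so the entire estate passes to Vikram's descendants per capita at each generation.
No one at generation 1 (Priya, Deepa, Lakshmi) is living; moving to the next generation.
At generation 2 (Jayant, Kavita, Chetan, Girish, Aarav, Bhavna) there are 6 shares of (1)/6 = 1/6 each.
Living: Jayant, Chetan, Girish, and Bhavna — each takes 1/6.
Deceased: Kavita and Aarav. Their combined 1/3 is pooled and carried to generation 3.
At generation 3 (Omkar, Falguni, Sarita) there are 3 shares of (1/3)/3 = 1/9 each.
Living: Omkar, Falguni, and Sarita — each takes 1/9.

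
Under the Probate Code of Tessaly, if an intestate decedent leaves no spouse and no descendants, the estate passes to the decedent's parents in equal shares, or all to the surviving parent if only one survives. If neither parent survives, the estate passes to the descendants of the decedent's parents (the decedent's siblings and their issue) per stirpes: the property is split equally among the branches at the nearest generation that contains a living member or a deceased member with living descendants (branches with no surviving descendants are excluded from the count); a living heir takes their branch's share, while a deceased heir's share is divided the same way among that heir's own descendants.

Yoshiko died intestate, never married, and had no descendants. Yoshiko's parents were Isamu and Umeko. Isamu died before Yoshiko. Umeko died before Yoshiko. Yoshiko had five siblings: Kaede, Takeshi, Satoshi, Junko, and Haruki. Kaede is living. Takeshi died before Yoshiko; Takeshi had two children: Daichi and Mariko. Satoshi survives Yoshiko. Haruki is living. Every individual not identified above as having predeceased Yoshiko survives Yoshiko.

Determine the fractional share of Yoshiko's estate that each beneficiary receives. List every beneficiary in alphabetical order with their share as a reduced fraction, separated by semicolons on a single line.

Neither parent survives and there are no descendants, so the estate passes to Yoshiko's siblings and their issue per stirpes.
The estate is divided into 5 equal shares of 1/5 among Kaede, Takeshi, Satoshi, Junko, Haruki.
Kaede is living and takes 1/5.
Takeshi predeceased; the 1/5 allotted to Takeshi's branch passes to Takeshi's issue by representation.
The 1/5 is divided into 2 equal shares of 1/10 among Daichi, Mariko.
Daichi is living and takes 1/10.
Mariko is living and takes 1/10.
Satoshi is living and takes 1/5.
Junko is living and takes 1/5.
Haruki is living and takes 1/5.

Daichi 1/10; Haruki 1/5; Junko 1/5; Kaede 1/5; Mariko 1/10; Satoshi 1/5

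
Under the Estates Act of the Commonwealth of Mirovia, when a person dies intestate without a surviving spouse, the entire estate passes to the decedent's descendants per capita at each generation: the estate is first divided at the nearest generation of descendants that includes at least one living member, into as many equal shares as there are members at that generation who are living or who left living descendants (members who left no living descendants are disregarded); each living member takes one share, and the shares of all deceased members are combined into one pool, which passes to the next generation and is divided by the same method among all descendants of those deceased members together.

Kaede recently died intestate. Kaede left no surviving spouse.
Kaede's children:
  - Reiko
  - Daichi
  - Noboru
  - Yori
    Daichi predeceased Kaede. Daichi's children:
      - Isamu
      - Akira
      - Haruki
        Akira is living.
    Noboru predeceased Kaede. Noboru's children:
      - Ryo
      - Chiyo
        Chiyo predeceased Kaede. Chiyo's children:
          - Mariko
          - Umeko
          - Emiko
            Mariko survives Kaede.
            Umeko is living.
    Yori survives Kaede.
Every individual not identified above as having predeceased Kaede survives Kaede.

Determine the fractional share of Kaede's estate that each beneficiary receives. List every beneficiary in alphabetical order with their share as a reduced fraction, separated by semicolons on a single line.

There is no surviving spouse, so the entire estate passes to Kaede's descendants per capita at each generation.
At generation 1 (Reiko, Daichi, Noboru, Yori) there are 4 shares of (1)/4 = 1/4 each.
Living: Reiko and Yori — each takes 1/4.
Deceased: Daichi and Noboru. Their combined 1/2 is pooled and carried to generation 2.
At generation 2 (Isamu, Akira, Haruki, Ryo, Chiyo) there are 5 shares of (1/2)/5 = 1/10 each.
Living: Isamu, Akira, Haruki, and Ryo — each takes 1/10.
Deceased: Chiyo. That 1/10 share is carried to generation 3.
At generation 3 (Mariko, Umeko, Emiko) there are 3 shares of (1/10)/3 = 1/30 each.
Living: Mariko, Umeko, and Emiko — each takes 1/30.

Akira 1/10; Emiko 1/30; Haruki 1/10; Isamu 1/10; Mariko 1/30; Reiko 1/4; Ryo 1/10; Umeko 1/30; Yori 1/4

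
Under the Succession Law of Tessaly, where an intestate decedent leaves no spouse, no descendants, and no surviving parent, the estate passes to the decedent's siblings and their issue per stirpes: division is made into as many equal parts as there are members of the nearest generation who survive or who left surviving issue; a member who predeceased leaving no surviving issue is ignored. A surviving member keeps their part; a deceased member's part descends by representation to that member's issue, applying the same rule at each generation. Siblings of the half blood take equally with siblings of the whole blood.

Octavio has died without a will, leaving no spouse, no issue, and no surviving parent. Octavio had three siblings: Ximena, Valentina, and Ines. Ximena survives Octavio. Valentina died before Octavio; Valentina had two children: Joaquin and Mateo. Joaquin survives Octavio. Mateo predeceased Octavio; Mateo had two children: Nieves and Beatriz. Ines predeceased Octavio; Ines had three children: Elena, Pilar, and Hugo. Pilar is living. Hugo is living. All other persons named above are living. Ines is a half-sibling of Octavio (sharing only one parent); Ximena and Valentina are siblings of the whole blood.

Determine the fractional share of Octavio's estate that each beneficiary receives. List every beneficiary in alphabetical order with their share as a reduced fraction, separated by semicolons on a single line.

Beatriz 1/12; Elena 1/9; Hugo 1/9; Joaquin 1/6; Nieves 1/12; Pilar 1/9; Ximena 1/3

No spouse, descendants, or parent survives, so the estate passes to Octavio's siblings per stirpes.
Half-blood and whole-blood siblings take equally under the stated rule.
The estate is divided into 3 equal shares of 1/3 among Ximena, Valentina, Ines.
Ximena is living and takes 1/3.
Valentina predeceased; the 1/3 allotted to Valentina's branch passes to Valentina's issue by representation.
The 1/3 is divided into 2 equal shares of 1/6 among Joaquin, Mateo.
Joaquin is living and takes 1/6.
Mateo predeceased; the 1/6 allotted to Mateo's branch passes to Mateo's issue by representation.
The 1/6 is divided into 2 equal shares of 1/12 among Nieves, Beatriz.
Nieves is living and takes 1/12.
Beatriz is living and takes 1/12.
Ines predeceased; the 1/3 allotted to Ines's branch passes to Ines's issue by representation.
The 1/3 is divided into 3 equal shares of 1/9 among Elena, Pilar, Hugo.
Elena is living and takes 1/9.
Pilar is living and takes 1/9.
Hugo is living and takes 1/9.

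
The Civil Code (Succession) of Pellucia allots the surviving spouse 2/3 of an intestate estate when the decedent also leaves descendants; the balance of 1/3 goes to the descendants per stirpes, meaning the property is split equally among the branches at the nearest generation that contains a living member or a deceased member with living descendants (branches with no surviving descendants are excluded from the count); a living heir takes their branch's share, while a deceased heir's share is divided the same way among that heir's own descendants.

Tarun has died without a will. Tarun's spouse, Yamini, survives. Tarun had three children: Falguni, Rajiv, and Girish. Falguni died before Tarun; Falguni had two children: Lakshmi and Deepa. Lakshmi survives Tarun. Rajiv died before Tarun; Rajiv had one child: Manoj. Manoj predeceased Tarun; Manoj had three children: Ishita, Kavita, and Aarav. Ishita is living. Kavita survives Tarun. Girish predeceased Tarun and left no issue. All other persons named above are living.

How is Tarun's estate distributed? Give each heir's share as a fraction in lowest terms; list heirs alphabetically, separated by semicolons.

Yamini, as surviving spouse, takes 2/3.
The remaining 1/3 passes to Tarun's descendants per stirpes.
Girish left no surviving issue, so that branch lapses and is disregarded.
The 1/3 is divided into 2 equal shares of 1/6 among Falguni, Rajiv.
Falguni predeceased; the 1/6 allotted to Falguni's branch passes to Falguni's issue by representation.
The 1/6 is divided into 2 equal shares of 1/12 among Lakshmi, Deepa.
Lakshmi is living and takes 1/12.
Deepa is living and takes 1/12.
Rajiv predeceased; the 1/6 allotted to Rajiv's branch passes to Rajiv's issue by representation.
Manoj's line is the sole branch at this level, so the full 1/6 passes to Manoj's issue by representation.
The 1/6 is divided into 3 equal shares of 1/18 among Ishita, Kavita, Aarav.
Ishita is living and takes 1/18.
Kavita is living and takes 1/18.
Aarav is living and takes 1/18.

Aarav 1/18; Deepa 1/12; Ishita 1/18; Kavita 1/18; Lakshmi 1/12; Yamini 2/3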